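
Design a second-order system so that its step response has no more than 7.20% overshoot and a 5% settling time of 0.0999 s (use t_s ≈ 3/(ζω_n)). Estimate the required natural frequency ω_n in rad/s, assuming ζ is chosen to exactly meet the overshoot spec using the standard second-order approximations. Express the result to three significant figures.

ζ = −ln(OS)/√(π² + (ln OS)²). With OS = 0.0720, ln OS = −2.631 and ζ = 2.631/4.098 = 0.642.
Then ω_n = 3/(ζ t_s) = 3/(0.642 × 0.0999) = 46.8 rad/s.

ω_n ≈ 46.8 rad/s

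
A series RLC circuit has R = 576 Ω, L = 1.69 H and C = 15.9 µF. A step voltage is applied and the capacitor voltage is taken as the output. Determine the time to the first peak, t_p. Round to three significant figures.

For a series RLC circuit (capacitor voltage as output), ω_n = 1/√(LC) = 1/√(1.69 H · 15.9 µF) = 193 rad/s.
ζ = (R/2)·√(C/L) = (576/2)·√(15.9 µF/1.69 H) = 0.883.
The damped frequency ω_d = ω_n√(1−ζ²) = 90.4 rad/s. t_p = π/ω_d = 0.0347 s.

t_p ≈ 0.0347 s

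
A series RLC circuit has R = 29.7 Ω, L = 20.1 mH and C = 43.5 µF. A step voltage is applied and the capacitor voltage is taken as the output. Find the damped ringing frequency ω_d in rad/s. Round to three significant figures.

For a series RLC circuit (capacitor voltage as output), ω_n = 1/√(LC) = 1/√(20.1 mH · 43.5 µF) = 1070 rad/s.
ζ = (R/2)·√(C/L) = (29.7/2)·√(43.5 µF/20.1 mH) = 0.691.
ω_d = ω_n√(1−ζ²) = 773 rad/s.

ω_d ≈ 773 rad/s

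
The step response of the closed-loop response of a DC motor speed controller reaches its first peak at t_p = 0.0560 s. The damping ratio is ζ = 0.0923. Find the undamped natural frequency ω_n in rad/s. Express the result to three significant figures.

ω_n ≈ 56.3 rad/s

Peak time t_p = π/ω_d, so ω_d = π/t_p = π/0.0560 = 56.1 rad/s.
ω_n = ω_d/√(1−ζ²) = 56.1/√0.991 = 56.3 rad/s.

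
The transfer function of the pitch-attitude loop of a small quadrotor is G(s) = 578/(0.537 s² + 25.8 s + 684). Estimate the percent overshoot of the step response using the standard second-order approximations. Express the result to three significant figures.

%OS ≈ 5.73%

Dividing through by 0.537: denominator becomes s² + 48.04 s + 1274.
So ω_n = √1274 = 35.7 rad/s and ζ = 48.04/(2·35.7) = 0.673.
Overshoot: exp(−π·0.673/√(1−0.673²)) = 0.0573, i.e. 5.73%.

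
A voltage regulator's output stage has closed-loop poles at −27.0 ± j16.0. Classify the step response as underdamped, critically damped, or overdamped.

underdamped

Since the poles form a complex-conjugate pair with nonzero imaginary part, the response is underdamped.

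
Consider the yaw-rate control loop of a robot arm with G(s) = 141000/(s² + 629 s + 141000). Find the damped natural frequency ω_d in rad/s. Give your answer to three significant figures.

ω_d ≈ 205 rad/s

Matching coefficients with s² + 2ζω_n s + ω_n² gives ω_n² = 141000 ⇒ ω_n = 375 rad/s, and ζ = 629/(2ω_n) = 0.838.
ω_d = 375·√(1 − 0.838²) = 205 rad/s.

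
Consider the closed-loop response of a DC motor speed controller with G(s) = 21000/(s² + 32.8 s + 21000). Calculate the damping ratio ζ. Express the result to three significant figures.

ω_n = √21000 = 145 rad/s; ζ = 32.8/(2·145) = 0.113.

ζ ≈ 0.113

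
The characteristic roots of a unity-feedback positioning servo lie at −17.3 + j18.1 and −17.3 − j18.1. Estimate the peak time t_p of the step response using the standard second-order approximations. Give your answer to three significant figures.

t_p = π/ω_d with ω_d = 18.1 (the imaginary part), so t_p = 0.174 s.

t_p ≈ 0.174 s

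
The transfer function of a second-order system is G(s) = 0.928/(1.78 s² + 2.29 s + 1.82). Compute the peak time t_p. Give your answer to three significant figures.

Dividing through by 1.78: denominator becomes s² + 1.287 s + 1.022.
So ω_n = √1.022 = 1.01 rad/s and ζ = 1.287/(2·1.01) = 0.636.
ω_d = ω_n√(1−ζ²) = 0.780 rad/s. t_p = π/ω_d = 4.03 s.

t_p ≈ 4.03 s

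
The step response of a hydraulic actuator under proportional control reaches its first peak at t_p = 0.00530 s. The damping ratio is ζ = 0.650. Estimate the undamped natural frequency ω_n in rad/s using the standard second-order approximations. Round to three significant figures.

ω_n ≈ 780 rad/s

Peak time t_p = π/ω_d, so ω_d = π/t_p = π/0.00530 = 593 rad/s.
ω_n = ω_d/√(1−ζ²) = 593/√0.577 = 780 rad/s.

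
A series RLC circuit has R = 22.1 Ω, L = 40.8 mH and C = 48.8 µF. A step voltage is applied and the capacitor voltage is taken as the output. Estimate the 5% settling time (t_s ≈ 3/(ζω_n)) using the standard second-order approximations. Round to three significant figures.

For a series RLC circuit (capacitor voltage as output), ω_n = 1/√(LC) = 1/√(40.8 mH · 48.8 µF) = 709 rad/s.
ζ = (R/2)·√(C/L) = (22.1/2)·√(48.8 µF/40.8 mH) = 0.382.
t_s ≈ 3/(ζω_n) = 0.0111 s.

t_s ≈ 0.0111 s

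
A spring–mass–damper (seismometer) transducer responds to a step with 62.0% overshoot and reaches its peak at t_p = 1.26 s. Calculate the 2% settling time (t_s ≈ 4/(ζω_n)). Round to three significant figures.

t_s ≈ 10.5 s

From the overshoot, ζ = −ln(OS)/√(π²+ln²(OS)) = 0.150.
From t_p = π/ω_d, ω_d = π/1.26 = 2.49 rad/s, so ω_n = ω_d/√(1−ζ²) = 2.52 rad/s.
t_s ≈ 4/(ζω_n) = 4/(0.150·2.52) = 10.5 s.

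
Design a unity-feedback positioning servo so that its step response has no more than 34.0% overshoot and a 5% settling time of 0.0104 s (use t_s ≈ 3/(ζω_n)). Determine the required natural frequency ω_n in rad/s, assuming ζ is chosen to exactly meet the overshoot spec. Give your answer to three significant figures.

ω_n ≈ 888 rad/s

From %OS = 100·exp(−πζ/√(1−ζ²)), invert to get ζ = −ln(OS)/√(π² + ln²(OS)) with OS = 0.340.
−ln 0.340 = 1.079, so ζ = 1.079/√(π² + 1.164) = 0.325.
From t_s ≈ 3/(ζω_n): ω_n = 3/(ζ·t_s) = 3/(0.325·0.0104) = 888 rad/s.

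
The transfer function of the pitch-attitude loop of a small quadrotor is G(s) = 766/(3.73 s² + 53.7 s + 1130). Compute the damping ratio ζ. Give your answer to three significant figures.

ζ ≈ 0.414

Dividing through by 3.73: denominator becomes s² + 14.40 s + 302.9.
So ω_n = √302.9 = 17.4 rad/s and ζ = 14.40/(2·17.4) = 0.414.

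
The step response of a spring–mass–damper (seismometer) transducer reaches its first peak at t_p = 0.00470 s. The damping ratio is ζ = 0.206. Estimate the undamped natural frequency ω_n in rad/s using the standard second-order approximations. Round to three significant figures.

ω_n ≈ 683 rad/s

Peak time t_p = π/ω_d, so ω_d = π/t_p = π/0.00470 = 668 rad/s.
ω_n = ω_d/√(1−ζ²) = 668/√0.958 = 683 rad/s.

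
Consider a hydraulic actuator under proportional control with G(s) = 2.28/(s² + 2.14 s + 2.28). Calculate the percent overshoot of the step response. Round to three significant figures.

Comparing the denominator to s² + 2ζω_n s + ω_n²: ω_n = √2.28 = 1.51 rad/s, and 2ζω_n = 2.14 so ζ = 2.14/(2·1.51) = 0.709.
Overshoot: exp(−π·0.709/√(1−0.709²)) = 0.0426, i.e. 4.26%.

%OS ≈ 4.26%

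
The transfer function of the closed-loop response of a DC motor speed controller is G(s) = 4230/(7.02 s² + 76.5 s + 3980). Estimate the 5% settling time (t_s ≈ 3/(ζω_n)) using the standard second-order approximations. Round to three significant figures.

Dividing through by 7.02: denominator becomes s² + 10.90 s + 567.0.
So ω_n = √567.0 = 23.8 rad/s and ζ = 10.90/(2·23.8) = 0.229.
t_s ≈ 3/(ζω_n) = 0.551 s.

t_s ≈ 0.551 s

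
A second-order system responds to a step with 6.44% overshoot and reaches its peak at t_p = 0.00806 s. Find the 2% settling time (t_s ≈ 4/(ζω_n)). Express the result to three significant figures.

From the overshoot, ζ = −ln(OS)/√(π²+ln²(OS)) = 0.658.
t_p = π/ω_d ⇒ ω_d = 390 rad/s; then ω_n = ω_d/√(1−ζ²) = 517 rad/s.
t_s ≈ 4/(ζω_n) = 4/(0.658·517) = 0.0118 s.

t_s ≈ 0.0118 s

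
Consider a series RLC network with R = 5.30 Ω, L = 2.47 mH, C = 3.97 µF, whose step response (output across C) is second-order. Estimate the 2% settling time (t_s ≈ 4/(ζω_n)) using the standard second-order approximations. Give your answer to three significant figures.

For a series RLC circuit (capacitor voltage as output), ω_n = 1/√(LC) = 1/√(2.47 mH · 3.97 µF) = 10100 rad/s.
ζ = (R/2)·√(C/L) = (5.30/2)·√(3.97 µF/2.47 mH) = 0.106.
t_s ≈ 4/(ζω_n) = 0.00373 s.

t_s ≈ 0.00373 s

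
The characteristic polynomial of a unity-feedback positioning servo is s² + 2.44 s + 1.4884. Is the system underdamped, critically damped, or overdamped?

a² − 4b = 2.44² − 4·1.4884 = 0 (repeated real root); the system is critically damped.

critically damped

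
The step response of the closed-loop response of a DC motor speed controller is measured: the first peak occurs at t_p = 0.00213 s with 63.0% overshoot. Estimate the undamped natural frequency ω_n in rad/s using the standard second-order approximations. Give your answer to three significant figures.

ζ from %OS: ζ = |ln 0.630|/√(π²+ln²0.630) = 0.146.
t_p = π/ω_d ⇒ ω_d = 1470 rad/s; then ω_n = ω_d/√(1−ζ²) = 1490 rad/s.

ω_n ≈ 1490 rad/s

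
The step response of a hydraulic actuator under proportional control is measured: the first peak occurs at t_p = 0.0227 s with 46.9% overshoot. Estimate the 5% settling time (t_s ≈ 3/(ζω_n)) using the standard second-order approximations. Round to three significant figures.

t_s ≈ 0.0899 s

The overshoot fixes ζ = −ln(OS)/√(π²+ln²(OS)) = 0.234.
t_p = π/ω_d ⇒ ω_d = 138 rad/s; then ω_n = ω_d/√(1−ζ²) = 142 rad/s.
t_s ≈ 3/(ζω_n) = 3/(0.234·142) = 0.0899 s.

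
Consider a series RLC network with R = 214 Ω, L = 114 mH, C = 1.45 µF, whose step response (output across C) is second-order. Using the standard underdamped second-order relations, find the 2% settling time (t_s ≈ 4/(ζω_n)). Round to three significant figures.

For a series RLC circuit (capacitor voltage as output), ω_n = 1/√(LC) = 1/√(114 mH · 1.45 µF) = 2460 rad/s.
ζ = (R/2)·√(C/L) = (214/2)·√(1.45 µF/114 mH) = 0.382.
t_s ≈ 4/(ζω_n) = 0.00426 s.

t_s ≈ 0.00426 s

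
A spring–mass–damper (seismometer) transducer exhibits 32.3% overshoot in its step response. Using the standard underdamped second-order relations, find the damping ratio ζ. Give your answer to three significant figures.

ζ = −ln(OS)/√(π² + (ln OS)²). With OS = 0.323, ln OS = −1.130 and ζ = 1.130/3.339 = 0.338.

ζ ≈ 0.338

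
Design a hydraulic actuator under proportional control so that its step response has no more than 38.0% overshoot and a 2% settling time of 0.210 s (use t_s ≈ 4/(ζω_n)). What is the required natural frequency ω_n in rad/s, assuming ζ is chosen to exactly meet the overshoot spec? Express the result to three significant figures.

ω_n ≈ 64.7 rad/s

ζ = −ln(OS)/√(π² + (ln OS)²). With OS = 0.380, ln OS = −0.9676 and ζ = 0.9676/3.287 = 0.294.
From t_s ≈ 4/(ζω_n): ω_n = 4/(ζ·t_s) = 4/(0.294·0.210) = 64.7 rad/s.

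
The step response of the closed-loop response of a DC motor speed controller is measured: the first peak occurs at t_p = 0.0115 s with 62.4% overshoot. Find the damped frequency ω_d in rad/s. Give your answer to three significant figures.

ω_d ≈ 273 rad/s

t_p = π/ω_d, so ω_d = π/0.0115 = 273 rad/s.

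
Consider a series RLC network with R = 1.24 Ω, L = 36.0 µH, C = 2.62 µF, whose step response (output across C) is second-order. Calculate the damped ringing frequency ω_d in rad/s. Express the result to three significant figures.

For a series RLC circuit (capacitor voltage as output), ω_n = 1/√(LC) = 1/√(36.0 µH · 2.62 µF) = 103000 rad/s.
ζ = (R/2)·√(C/L) = (1.24/2)·√(2.62 µF/36.0 µH) = 0.167.
The damped frequency ω_d = ω_n√(1−ζ²) = 102000 rad/s.

ω_d ≈ 102000 rad/s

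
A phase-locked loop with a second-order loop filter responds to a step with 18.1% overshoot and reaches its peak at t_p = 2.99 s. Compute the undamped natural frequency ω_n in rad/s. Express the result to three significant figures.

ω_n ≈ 1.20 rad/s

The overshoot fixes ζ = −ln(OS)/√(π²+ln²(OS)) = 0.478.
From t_p = π/ω_d, ω_d = π/2.99 = 1.05 rad/s, so ω_n = ω_d/√(1−ζ²) = 1.20 rad/s.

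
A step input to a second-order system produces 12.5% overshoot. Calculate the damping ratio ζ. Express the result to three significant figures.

From %OS = 100·exp(−πζ/√(1−ζ²)), invert to get ζ = −ln(OS)/√(π² + ln²(OS)) with OS = 0.125.
−ln 0.125 = 2.079, so ζ = 2.079/√(π² + 4.324) = 0.552.

ζ ≈ 0.552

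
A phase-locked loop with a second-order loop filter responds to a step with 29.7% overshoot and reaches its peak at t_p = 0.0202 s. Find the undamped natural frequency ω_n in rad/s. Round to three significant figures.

ω_n ≈ 167 rad/s

The overshoot fixes ζ = −ln(OS)/√(π²+ln²(OS)) = 0.360.
From t_p = π/ω_d, ω_d = π/0.0202 = 156 rad/s, so ω_n = ω_d/√(1−ζ²) = 167 rad/s.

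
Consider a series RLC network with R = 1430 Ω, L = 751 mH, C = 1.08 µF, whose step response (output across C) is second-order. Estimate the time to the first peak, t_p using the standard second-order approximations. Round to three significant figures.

For a series RLC circuit (capacitor voltage as output), ω_n = 1/√(LC) = 1/√(751 mH · 1.08 µF) = 1110 rad/s.
ζ = (R/2)·√(C/L) = (1430/2)·√(1.08 µF/751 mH) = 0.857.
ω_d = ω_n√(1−ζ²) = 571 rad/s. t_p = π/ω_d = 0.00550 s.

t_p ≈ 0.00550 s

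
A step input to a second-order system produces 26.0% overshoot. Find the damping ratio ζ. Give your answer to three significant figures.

ζ ≈ 0.394

From %OS = 100·exp(−πζ/√(1−ζ²)), invert to get ζ = −ln(OS)/√(π² + ln²(OS)) with OS = 0.260.
−ln 0.260 = 1.347, so ζ = 1.347/√(π² + 1.815) = 0.394.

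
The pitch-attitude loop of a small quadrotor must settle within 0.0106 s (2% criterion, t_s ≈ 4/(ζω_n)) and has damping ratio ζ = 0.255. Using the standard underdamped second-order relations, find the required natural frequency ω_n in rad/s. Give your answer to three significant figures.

Rearranging t_s ≈ 4/(ζω_n) gives ω_n = 4/(ζ·t_s) = 4/(0.255 × 0.0106) = 1480 rad/s.

ω_n ≈ 1480 rad/s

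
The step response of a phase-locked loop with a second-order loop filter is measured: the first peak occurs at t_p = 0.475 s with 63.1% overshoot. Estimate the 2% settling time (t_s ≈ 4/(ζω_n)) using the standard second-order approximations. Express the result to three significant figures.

The overshoot fixes ζ = −ln(OS)/√(π²+ln²(OS)) = 0.145.
From t_p = π/ω_d, ω_d = π/0.475 = 6.61 rad/s, so ω_n = ω_d/√(1−ζ²) = 6.68 rad/s.
t_s ≈ 4/(ζω_n) = 4/(0.145·6.68) = 4.13 s.

t_s ≈ 4.13 s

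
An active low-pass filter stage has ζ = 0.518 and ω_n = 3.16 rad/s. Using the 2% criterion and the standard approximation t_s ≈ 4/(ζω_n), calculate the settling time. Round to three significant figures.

t_s ≈ 2.44 s

t_s ≈ 4/(ζω_n) = 4/(0.518 × 3.16) = 2.44 s.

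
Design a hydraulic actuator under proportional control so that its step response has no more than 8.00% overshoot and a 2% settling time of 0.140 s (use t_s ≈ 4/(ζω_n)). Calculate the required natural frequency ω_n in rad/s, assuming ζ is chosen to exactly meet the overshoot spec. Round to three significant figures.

ζ = −ln(OS)/√(π² + (ln OS)²). With OS = 0.0800, ln OS = −2.526 and ζ = 2.526/4.031 = 0.627.
From t_s ≈ 4/(ζω_n): ω_n = 4/(ζ·t_s) = 4/(0.627·0.140) = 45.6 rad/s.

ω_n ≈ 45.6 rad/s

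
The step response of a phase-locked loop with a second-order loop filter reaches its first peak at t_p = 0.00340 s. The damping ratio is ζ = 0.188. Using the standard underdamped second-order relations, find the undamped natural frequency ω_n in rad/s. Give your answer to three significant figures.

ω_n ≈ 941 rad/s

Peak time t_p = π/ω_d, so ω_d = π/t_p = π/0.00340 = 924 rad/s.
ω_n = ω_d/√(1−ζ²) = 924/√0.965 = 941 rad/s.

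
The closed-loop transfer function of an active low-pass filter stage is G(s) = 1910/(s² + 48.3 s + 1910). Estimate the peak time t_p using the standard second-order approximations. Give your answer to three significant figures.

t_p ≈ 0.0862 s

Matching coefficients with s² + 2ζω_n s + ω_n² gives ω_n² = 1910 ⇒ ω_n = 43.7 rad/s, and ζ = 48.3/(2ω_n) = 0.553.
ω_d = ω_n√(1−ζ²) = 36.4 rad/s. Then t_p = π/ω_d = 0.0862 s.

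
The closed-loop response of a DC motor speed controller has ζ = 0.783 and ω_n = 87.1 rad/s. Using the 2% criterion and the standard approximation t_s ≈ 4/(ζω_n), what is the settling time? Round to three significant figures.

t_s ≈ 4/(ζω_n) = 4/(0.783 × 87.1) = 0.0587 s.

t_s ≈ 0.0587 s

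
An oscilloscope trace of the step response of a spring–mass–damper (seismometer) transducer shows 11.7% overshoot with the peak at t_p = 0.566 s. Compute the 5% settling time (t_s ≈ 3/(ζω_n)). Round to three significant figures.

ζ from %OS: ζ = |ln 0.117|/√(π²+ln²0.117) = 0.564.
t_p = π/ω_d ⇒ ω_d = 5.55 rad/s; then ω_n = ω_d/√(1−ζ²) = 6.72 rad/s.
t_s ≈ 3/(ζω_n) = 3/(0.564·6.72) = 0.791 s.

t_s ≈ 0.791 s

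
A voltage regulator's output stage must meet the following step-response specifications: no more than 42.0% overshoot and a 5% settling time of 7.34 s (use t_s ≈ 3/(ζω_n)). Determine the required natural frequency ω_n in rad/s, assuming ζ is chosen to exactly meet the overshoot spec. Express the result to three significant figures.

From %OS = 100·exp(−πζ/√(1−ζ²)), invert to get ζ = −ln(OS)/√(π² + ln²(OS)) with OS = 0.420.
−ln 0.420 = 0.8675, so ζ = 0.8675/√(π² + 0.7526) = 0.266.
From t_s ≈ 3/(ζω_n): ω_n = 3/(ζ·t_s) = 3/(0.266·7.34) = 1.54 rad/s.

ω_n ≈ 1.54 rad/s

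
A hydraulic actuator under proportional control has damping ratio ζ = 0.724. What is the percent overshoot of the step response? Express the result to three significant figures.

For an underdamped second-order system, %OS = 100·exp(−πζ/√(1−ζ²)).
πζ/√(1−ζ²) = π·0.724/√(1−0.524) = 3.297, so %OS = 100·e^(−3.297) = 3.70%.

%OS ≈ 3.70%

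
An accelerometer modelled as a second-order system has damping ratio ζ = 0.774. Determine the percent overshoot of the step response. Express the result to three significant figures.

For an underdamped second-order system, %OS = 100·exp(−πζ/√(1−ζ²)).
πζ/√(1−ζ²) = π·0.774/√(1−0.599) = 3.840, so %OS = 100·e^(−3.840) = 2.15%.

%OS ≈ 2.15%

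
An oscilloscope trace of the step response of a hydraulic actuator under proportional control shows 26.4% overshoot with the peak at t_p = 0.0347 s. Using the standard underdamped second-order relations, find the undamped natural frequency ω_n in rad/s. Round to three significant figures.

ω_n ≈ 98.3 rad/s

From the overshoot, ζ = −ln(OS)/√(π²+ln²(OS)) = 0.390.
From t_p = π/ω_d, ω_d = π/0.0347 = 90.5 rad/s, so ω_n = ω_d/√(1−ζ²) = 98.3 rad/s.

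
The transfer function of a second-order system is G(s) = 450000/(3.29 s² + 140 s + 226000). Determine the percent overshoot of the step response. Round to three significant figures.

Dividing through by 3.29: denominator becomes s² + 42.55 s + 68690.
So ω_n = √68690 = 262 rad/s and ζ = 42.55/(2·262) = 0.0812.
Overshoot: exp(−π·0.0812/√(1−0.0812²)) = 0.774, i.e. 77.4%.

%OS ≈ 77.4%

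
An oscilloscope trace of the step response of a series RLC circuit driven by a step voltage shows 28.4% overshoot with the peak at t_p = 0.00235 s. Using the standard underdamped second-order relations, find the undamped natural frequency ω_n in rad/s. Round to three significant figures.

ω_n ≈ 1440 rad/s

ζ from %OS: ζ = |ln 0.284|/√(π²+ln²0.284) = 0.372.
From t_p = π/ω_d, ω_d = π/0.00235 = 1340 rad/s, so ω_n = ω_d/√(1−ζ²) = 1440 rad/s.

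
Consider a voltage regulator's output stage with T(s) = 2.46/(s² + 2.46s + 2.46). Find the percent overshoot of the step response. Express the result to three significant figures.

%OS ≈ 1.89%

ω_n = √2.46 = 1.57 rad/s; ζ = 2.46/(2·1.57) = 0.784.
%OS = 100 e^{−πζ/√(1−ζ²)} with ζ = 0.784 gives 1.89%.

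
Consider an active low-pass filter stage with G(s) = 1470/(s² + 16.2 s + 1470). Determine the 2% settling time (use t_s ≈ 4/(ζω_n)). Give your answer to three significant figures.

t_s ≈ 0.494 s

Matching coefficients with s² + 2ζω_n s + ω_n² gives ω_n² = 1470 ⇒ ω_n = 38.3 rad/s, and ζ = 16.2/(2ω_n) = 0.211.
t_s ≈ 4/(ζω_n) = 4/(0.211·38.3) = 0.494 s.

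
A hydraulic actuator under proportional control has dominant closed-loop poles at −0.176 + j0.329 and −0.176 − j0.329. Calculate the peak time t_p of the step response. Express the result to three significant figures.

t_p ≈ 9.55 s

t_p = π/ω_d with ω_d = 0.329 (the imaginary part), so t_p = 9.55 s.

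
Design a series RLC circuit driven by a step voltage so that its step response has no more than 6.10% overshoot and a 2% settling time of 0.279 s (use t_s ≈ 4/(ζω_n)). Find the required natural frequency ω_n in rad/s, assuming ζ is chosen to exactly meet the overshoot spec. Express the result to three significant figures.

ω_n ≈ 21.6 rad/s

From %OS = 100·exp(−πζ/√(1−ζ²)), invert to get ζ = −ln(OS)/√(π² + ln²(OS)) with OS = 0.0610.
−ln 0.0610 = 2.797, so ζ = 2.797/√(π² + 7.823) = 0.665.
From t_s ≈ 4/(ζω_n): ω_n = 4/(ζ·t_s) = 4/(0.665·0.279) = 21.6 rad/s.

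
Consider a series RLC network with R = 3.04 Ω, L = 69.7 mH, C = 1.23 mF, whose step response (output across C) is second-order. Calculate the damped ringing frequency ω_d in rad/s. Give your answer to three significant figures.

ω_d ≈ 106 rad/s

For a series RLC circuit (capacitor voltage as output), ω_n = 1/√(LC) = 1/√(69.7 mH · 1.23 mF) = 108 rad/s.
ζ = (R/2)·√(C/L) = (3.04/2)·√(1.23 mF/69.7 mH) = 0.202.
ω_d = ω_n√(1−ζ²) = 106 rad/s.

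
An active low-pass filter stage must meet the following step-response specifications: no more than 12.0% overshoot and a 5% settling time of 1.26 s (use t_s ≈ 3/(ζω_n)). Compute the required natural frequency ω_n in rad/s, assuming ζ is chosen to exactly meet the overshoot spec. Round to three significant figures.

From %OS = 100·exp(−πζ/√(1−ζ²)), invert to get ζ = −ln(OS)/√(π² + ln²(OS)) with OS = 0.120.
−ln 0.120 = 2.120, so ζ = 2.120/√(π² + 4.496) = 0.559.
Then ω_n = 3/(ζ t_s) = 3/(0.559 × 1.26) = 4.26 rad/s.

ω_n ≈ 4.26 rad/s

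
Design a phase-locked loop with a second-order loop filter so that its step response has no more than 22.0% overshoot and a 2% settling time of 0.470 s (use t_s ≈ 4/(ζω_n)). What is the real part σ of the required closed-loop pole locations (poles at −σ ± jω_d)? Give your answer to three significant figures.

σ ≈ 8.51

The settling-time spec alone fixes σ = ζω_n = 4/t_s = 4/0.470 = 8.51.
(Overshoot then fixes ζ = 0.434 and hence ω_d = σ·√(1−ζ²)/ζ = 17.7 rad/s.)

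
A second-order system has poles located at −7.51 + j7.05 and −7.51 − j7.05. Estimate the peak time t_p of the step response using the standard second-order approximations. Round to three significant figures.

t_p = π/ω_d with ω_d = 7.05 (the imaginary part), so t_p = 0.446 s.

t_p ≈ 0.446 s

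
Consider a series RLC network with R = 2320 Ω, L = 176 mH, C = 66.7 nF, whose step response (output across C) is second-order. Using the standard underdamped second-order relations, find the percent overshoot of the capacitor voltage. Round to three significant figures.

%OS ≈ 4.06%

For a series RLC circuit (capacitor voltage as output), ω_n = 1/√(LC) = 1/√(176 mH · 66.7 nF) = 9230 rad/s.
ζ = (R/2)·√(C/L) = (2320/2)·√(66.7 nF/176 mH) = 0.714.
%OS = 100 e^{−πζ/√(1−ζ²)} with ζ = 0.714 gives 4.06%.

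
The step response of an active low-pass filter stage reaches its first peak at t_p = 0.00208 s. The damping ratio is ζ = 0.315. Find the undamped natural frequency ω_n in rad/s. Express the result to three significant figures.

ω_n ≈ 1590 rad/s

Peak time t_p = π/ω_d, so ω_d = π/t_p = π/0.00208 = 1510 rad/s.
ω_n = ω_d/√(1−ζ²) = 1510/√0.901 = 1590 rad/s.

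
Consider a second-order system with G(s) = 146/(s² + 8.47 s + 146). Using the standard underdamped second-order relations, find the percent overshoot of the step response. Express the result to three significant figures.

%OS ≈ 30.9%

Matching coefficients with s² + 2ζω_n s + ω_n² gives ω_n² = 146 ⇒ ω_n = 12.1 rad/s, and ζ = 8.47/(2ω_n) = 0.350.
%OS = 100·exp(−πζ/√(1−ζ²)) = 30.9%.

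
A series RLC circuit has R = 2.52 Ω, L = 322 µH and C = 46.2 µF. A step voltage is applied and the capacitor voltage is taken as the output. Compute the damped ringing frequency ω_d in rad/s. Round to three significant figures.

ω_d ≈ 7200 rad/s

For a series RLC circuit (capacitor voltage as output), ω_n = 1/√(LC) = 1/√(322 µH · 46.2 µF) = 8200 rad/s.
ζ = (R/2)·√(C/L) = (2.52/2)·√(46.2 µF/322 µH) = 0.477.
The damped frequency ω_d = ω_n√(1−ζ²) = 7200 rad/s.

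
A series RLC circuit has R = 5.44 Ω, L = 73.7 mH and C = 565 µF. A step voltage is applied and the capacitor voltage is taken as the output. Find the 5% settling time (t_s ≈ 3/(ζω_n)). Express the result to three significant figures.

For a series RLC circuit (capacitor voltage as output), ω_n = 1/√(LC) = 1/√(73.7 mH · 565 µF) = 155 rad/s.
ζ = (R/2)·√(C/L) = (5.44/2)·√(565 µF/73.7 mH) = 0.238.
t_s ≈ 3/(ζω_n) = 0.0813 s.

t_s ≈ 0.0813 s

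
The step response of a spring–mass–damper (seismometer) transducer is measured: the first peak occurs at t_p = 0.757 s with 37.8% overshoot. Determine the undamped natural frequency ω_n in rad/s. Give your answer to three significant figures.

ζ from %OS: ζ = |ln 0.378|/√(π²+ln²0.378) = 0.296.
t_p = π/ω_d ⇒ ω_d = 4.15 rad/s; then ω_n = ω_d/√(1−ζ²) = 4.34 rad/s.

ω_n ≈ 4.34 rad/s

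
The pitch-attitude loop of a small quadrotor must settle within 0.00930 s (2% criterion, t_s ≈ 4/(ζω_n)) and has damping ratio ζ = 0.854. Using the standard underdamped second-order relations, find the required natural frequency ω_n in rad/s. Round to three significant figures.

Rearranging t_s ≈ 4/(ζω_n) gives ω_n = 4/(ζ·t_s) = 4/(0.854 × 0.00930) = 504 rad/s.

ω_n ≈ 504 rad/s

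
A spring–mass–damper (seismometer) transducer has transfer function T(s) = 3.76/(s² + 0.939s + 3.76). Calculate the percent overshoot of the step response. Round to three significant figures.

ω_n = √3.76 = 1.94 rad/s; ζ = 0.939/(2·1.94) = 0.242.
%OS = 100 e^{−πζ/√(1−ζ²)} with ζ = 0.242 gives 45.7%.

%OS ≈ 45.7%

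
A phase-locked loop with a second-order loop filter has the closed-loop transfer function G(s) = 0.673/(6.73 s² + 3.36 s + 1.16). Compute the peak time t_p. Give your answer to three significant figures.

Dividing through by 6.73: denominator becomes s² + 0.4993 s + 0.1724.
So ω_n = √0.1724 = 0.415 rad/s and ζ = 0.4993/(2·0.415) = 0.601.
The damped frequency ω_d = ω_n√(1−ζ²) = 0.332 rad/s. t_p = π/ω_d = 9.47 s.

t_p ≈ 9.47 s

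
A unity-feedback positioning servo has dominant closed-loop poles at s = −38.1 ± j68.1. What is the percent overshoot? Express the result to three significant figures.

The poles are at −σ ± jω_d with σ = 38.1 and ω_d = 68.1, so ω_n = √(σ²+ω_d²) = 78.0 rad/s and ζ = σ/ω_n = 0.488.
%OS = 100·exp(−πζ/√(1−ζ²)) = 17.2%.

%OS ≈ 17.2%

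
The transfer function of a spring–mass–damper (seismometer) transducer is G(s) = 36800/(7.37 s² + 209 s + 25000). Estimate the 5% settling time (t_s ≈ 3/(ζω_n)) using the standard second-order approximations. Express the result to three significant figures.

Dividing through by 7.37: denominator becomes s² + 28.36 s + 3392.
So ω_n = √3392 = 58.2 rad/s and ζ = 28.36/(2·58.2) = 0.243.
t_s ≈ 3/(ζω_n) = 0.212 s.

t_s ≈ 0.212 s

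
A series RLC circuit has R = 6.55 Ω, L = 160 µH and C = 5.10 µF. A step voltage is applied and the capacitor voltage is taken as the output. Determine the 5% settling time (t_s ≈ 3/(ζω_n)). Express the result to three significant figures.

For a series RLC circuit (capacitor voltage as output), ω_n = 1/√(LC) = 1/√(160 µH · 5.10 µF) = 35000 rad/s.
ζ = (R/2)·√(C/L) = (6.55/2)·√(5.10 µF/160 µH) = 0.585.
t_s ≈ 3/(ζω_n) = 0.000147 s.

t_s ≈ 0.000147 s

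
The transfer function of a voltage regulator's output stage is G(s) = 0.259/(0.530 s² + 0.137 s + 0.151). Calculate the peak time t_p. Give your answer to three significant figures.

Dividing through by 0.530: denominator becomes s² + 0.2585 s + 0.2849.
So ω_n = √0.2849 = 0.534 rad/s and ζ = 0.2585/(2·0.534) = 0.242.
The damped frequency ω_d = ω_n√(1−ζ²) = 0.518 rad/s. t_p = π/ω_d = 6.07 s.

t_p ≈ 6.07 s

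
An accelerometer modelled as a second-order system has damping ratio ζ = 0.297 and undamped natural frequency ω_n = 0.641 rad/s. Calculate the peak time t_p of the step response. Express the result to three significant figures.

t_p ≈ 5.13 s

The damped frequency is ω_d = ω_n√(1−ζ²) = 0.641·√(1−0.0882) = 0.612 rad/s.
Peak time t_p = π/ω_d = π/0.612 = 5.13 s.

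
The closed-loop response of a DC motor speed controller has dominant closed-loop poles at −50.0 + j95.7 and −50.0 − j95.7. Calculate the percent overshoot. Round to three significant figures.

The poles are at −σ ± jω_d with σ = 50.0 and ω_d = 95.7, so ω_n = √(σ²+ω_d²) = 108 rad/s and ζ = σ/ω_n = 0.463.
Overshoot: exp(−π·0.463/√(1−0.463²)) = 0.194, i.e. 19.4%.

%OS ≈ 19.4%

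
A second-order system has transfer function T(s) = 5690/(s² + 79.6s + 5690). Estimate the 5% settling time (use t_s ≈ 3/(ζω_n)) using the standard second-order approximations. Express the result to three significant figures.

Comparing the denominator to s² + 2ζω_n s + ω_n²: ω_n = √5690 = 75.4 rad/s, and 2ζω_n = 79.6 so ζ = 79.6/(2·75.4) = 0.528.
t_s ≈ 3/(ζω_n) = 3/(0.528·75.4) = 0.0754 s.

t_s ≈ 0.0754 s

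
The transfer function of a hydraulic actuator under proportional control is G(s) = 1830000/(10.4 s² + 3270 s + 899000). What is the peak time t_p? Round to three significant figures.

Dividing through by 10.4: denominator becomes s² + 314.4 s + 86440.
So ω_n = √86440 = 294 rad/s and ζ = 314.4/(2·294) = 0.535.
The damped frequency ω_d = ω_n√(1−ζ²) = 248 rad/s. t_p = π/ω_d = 0.0126 s.

t_p ≈ 0.0126 s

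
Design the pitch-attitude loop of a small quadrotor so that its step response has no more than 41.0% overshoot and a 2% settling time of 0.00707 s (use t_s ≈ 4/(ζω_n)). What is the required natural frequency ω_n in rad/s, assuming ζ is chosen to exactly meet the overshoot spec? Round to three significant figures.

From %OS = 100·exp(−πζ/√(1−ζ²)), invert to get ζ = −ln(OS)/√(π² + ln²(OS)) with OS = 0.410.
−ln 0.410 = 0.8916, so ζ = 0.8916/√(π² + 0.7949) = 0.273.
From t_s ≈ 4/(ζω_n): ω_n = 4/(ζ·t_s) = 4/(0.273·0.00707) = 2070 rad/s.

ω_n ≈ 2070 rad/s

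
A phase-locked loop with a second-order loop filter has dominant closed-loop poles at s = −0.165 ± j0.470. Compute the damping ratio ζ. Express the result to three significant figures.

|pole| = ω_n = √(0.165² + 0.470²) = 0.498 rad/s; ζ = cos θ = σ/ω_n = 0.331.

ζ ≈ 0.331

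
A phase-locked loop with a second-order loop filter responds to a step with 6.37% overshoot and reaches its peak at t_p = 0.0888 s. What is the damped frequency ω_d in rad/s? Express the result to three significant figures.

ω_d ≈ 35.4 rad/s

t_p = π/ω_d, so ω_d = π/0.0888 = 35.4 rad/s.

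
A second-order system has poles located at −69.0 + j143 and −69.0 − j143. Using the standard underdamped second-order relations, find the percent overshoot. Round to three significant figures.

%OS ≈ 22.0%

|pole| = ω_n = √(69.0² + 143²) = 159 rad/s; ζ = cos θ = σ/ω_n = 0.435.
%OS = 100·exp(−πζ/√(1−ζ²)) = 22.0%.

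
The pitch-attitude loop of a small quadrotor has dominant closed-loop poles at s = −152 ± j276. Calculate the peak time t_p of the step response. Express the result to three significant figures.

t_p = π/ω_d with ω_d = 276 (the imaginary part), so t_p = 0.0114 s.

t_p ≈ 0.0114 s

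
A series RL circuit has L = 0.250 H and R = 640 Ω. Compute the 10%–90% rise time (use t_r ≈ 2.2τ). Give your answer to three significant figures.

τ = L/R = 0.250/640 = 0.000391 s.
t_r ≈ 2.2τ = 0.000859 s.

t_r ≈ 0.000859 s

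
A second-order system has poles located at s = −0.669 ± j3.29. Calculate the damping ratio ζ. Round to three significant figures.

With σ = 0.669, ω_d = 3.29: ω_n = √(σ²+ω_d²) = 3.36 rad/s, ζ = σ/ω_n = 0.199.

ζ ≈ 0.199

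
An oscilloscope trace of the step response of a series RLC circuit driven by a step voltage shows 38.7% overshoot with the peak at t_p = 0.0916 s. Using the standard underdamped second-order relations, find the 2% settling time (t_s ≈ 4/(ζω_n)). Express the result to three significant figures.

t_s ≈ 0.386 s

The overshoot fixes ζ = −ln(OS)/√(π²+ln²(OS)) = 0.289.
From t_p = π/ω_d, ω_d = π/0.0916 = 34.3 rad/s, so ω_n = ω_d/√(1−ζ²) = 35.8 rad/s.
t_s ≈ 4/(ζω_n) = 4/(0.289·35.8) = 0.386 s.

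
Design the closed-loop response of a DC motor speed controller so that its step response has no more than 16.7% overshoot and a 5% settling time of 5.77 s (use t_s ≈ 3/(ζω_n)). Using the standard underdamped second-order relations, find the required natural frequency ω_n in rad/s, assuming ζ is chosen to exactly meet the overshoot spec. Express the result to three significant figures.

ω_n ≈ 1.05 rad/s

ζ = −ln(OS)/√(π² + (ln OS)²). With OS = 0.167, ln OS = −1.790 and ζ = 1.790/3.616 = 0.495.
Then ω_n = 3/(ζ t_s) = 3/(0.495 × 5.77) = 1.05 rad/s.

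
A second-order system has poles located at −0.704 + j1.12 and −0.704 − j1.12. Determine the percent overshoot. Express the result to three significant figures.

|pole| = ω_n = √(0.704² + 1.12²) = 1.32 rad/s; ζ = cos θ = σ/ω_n = 0.532.
%OS = 100·exp(−πζ/√(1−ζ²)) = 13.9%.

%OS ≈ 13.9%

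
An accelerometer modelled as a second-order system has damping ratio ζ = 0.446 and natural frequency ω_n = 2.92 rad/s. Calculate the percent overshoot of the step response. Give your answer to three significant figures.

For an underdamped second-order system, %OS = 100·exp(−πζ/√(1−ζ²)).
πζ/√(1−ζ²) = π·0.446/√(1−0.199) = 1.565, so %OS = 100·e^(−1.565) = 20.9%.

%OS ≈ 20.9%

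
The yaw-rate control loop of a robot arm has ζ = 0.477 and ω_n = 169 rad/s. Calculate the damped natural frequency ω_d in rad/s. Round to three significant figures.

ω_d = ω_n√(1−ζ²) = 169·√0.772 = 149 rad/s.

ω_d ≈ 149 rad/s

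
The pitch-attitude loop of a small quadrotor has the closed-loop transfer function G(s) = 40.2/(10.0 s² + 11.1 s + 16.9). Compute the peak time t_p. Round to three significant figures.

t_p ≈ 2.67 s

Dividing through by 10.0: denominator becomes s² + 1.110 s + 1.690.
So ω_n = √1.690 = 1.30 rad/s and ζ = 1.110/(2·1.30) = 0.427.
ω_d = 1.30·√(1 − 0.427²) = 1.18 rad/s. t_p = π/ω_d = 2.67 s.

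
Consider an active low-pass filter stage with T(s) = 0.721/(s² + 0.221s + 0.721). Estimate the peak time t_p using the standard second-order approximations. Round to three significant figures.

ω_n = √0.721 = 0.849 rad/s; ζ = 0.221/(2·0.849) = 0.130.
ω_d = ω_n√(1−ζ²) = 0.842 rad/s. Then t_p = π/ω_d = 3.73 s.

t_p ≈ 3.73 s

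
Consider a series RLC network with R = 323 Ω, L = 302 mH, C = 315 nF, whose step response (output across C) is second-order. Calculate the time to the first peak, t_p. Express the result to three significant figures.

t_p ≈ 0.000982 s

For a series RLC circuit (capacitor voltage as output), ω_n = 1/√(LC) = 1/√(302 mH · 315 nF) = 3240 rad/s.
ζ = (R/2)·√(C/L) = (323/2)·√(315 nF/302 mH) = 0.165.
ω_d = ω_n√(1−ζ²) = 3200 rad/s. t_p = π/ω_d = 0.000982 s.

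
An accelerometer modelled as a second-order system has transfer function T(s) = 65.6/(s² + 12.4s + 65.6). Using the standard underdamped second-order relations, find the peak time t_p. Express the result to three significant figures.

Matching coefficients with s² + 2ζω_n s + ω_n² gives ω_n² = 65.6 ⇒ ω_n = 8.10 rad/s, and ζ = 12.4/(2ω_n) = 0.765.
ω_d = ω_n√(1−ζ²) = 5.21 rad/s. Then t_p = π/ω_d = 0.603 s.

t_p ≈ 0.603 s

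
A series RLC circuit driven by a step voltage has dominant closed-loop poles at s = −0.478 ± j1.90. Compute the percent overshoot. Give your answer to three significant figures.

With σ = 0.478, ω_d = 1.90: ω_n = √(σ²+ω_d²) = 1.96 rad/s, ζ = σ/ω_n = 0.244.
%OS = 100·exp(−πζ/√(1−ζ²)) = 45.4%.

%OS ≈ 45.4%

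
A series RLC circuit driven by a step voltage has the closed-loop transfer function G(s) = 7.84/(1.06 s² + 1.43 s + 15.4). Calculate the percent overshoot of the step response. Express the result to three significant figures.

%OS ≈ 56.8%

Dividing through by 1.06: denominator becomes s² + 1.349 s + 14.53.
So ω_n = √14.53 = 3.81 rad/s and ζ = 1.349/(2·3.81) = 0.177.
%OS = 100 e^{−πζ/√(1−ζ²)} with ζ = 0.177 gives 56.8%.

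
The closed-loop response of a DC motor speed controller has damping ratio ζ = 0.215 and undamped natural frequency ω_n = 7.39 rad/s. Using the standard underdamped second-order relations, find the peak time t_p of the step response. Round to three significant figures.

The damped frequency is ω_d = ω_n√(1−ζ²) = 7.39·√(1−0.0462) = 7.22 rad/s.
Peak time t_p = π/ω_d = π/7.22 = 0.435 s.

t_p ≈ 0.435 s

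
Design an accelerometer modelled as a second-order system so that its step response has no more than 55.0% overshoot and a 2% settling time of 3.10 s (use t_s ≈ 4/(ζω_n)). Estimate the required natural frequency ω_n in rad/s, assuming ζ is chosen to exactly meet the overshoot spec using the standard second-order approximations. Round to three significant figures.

ω_n ≈ 6.90 rad/s

ζ = −ln(OS)/√(π² + (ln OS)²). With OS = 0.550, ln OS = −0.5978 and ζ = 0.5978/3.198 = 0.187.
From t_s ≈ 4/(ζω_n): ω_n = 4/(ζ·t_s) = 4/(0.187·3.10) = 6.90 rad/s.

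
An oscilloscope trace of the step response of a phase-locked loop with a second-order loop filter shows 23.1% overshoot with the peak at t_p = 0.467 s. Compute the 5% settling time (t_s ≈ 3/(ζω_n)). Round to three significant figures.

t_s ≈ 0.956 s

The overshoot fixes ζ = −ln(OS)/√(π²+ln²(OS)) = 0.423.
t_p = π/ω_d ⇒ ω_d = 6.73 rad/s; then ω_n = ω_d/√(1−ζ²) = 7.42 rad/s.
t_s ≈ 3/(ζω_n) = 3/(0.423·7.42) = 0.956 s.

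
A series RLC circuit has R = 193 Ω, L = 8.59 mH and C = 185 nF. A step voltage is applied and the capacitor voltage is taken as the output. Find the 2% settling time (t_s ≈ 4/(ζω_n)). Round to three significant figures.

For a series RLC circuit (capacitor voltage as output), ω_n = 1/√(LC) = 1/√(8.59 mH · 185 nF) = 25100 rad/s.
ζ = (R/2)·√(C/L) = (193/2)·√(185 nF/8.59 mH) = 0.448.
t_s ≈ 4/(ζω_n) = 0.000356 s.

t_s ≈ 0.000356 s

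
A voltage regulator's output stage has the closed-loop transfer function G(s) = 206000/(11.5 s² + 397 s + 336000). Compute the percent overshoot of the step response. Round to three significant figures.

Dividing through by 11.5: denominator becomes s² + 34.52 s + 29220.
So ω_n = √29220 = 171 rad/s and ζ = 34.52/(2·171) = 0.101.
%OS = 100·exp(−πζ/√(1−ζ²)) = 72.7%.

%OS ≈ 72.7%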